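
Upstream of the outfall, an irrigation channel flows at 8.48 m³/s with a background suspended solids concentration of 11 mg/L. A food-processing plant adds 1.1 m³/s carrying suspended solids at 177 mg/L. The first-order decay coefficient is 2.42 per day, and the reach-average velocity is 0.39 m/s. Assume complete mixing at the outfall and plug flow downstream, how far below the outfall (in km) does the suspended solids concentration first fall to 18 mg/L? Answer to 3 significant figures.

7.14 km

After mixing, C = (8.480·11.00 + 1.100·177.0) / 9.580 = 288.0/9.580 = 30.06 mg/L.
Set 30.06·exp(−k·t) = 18 → t = ln(30.06/18)/k = 18310 s = 5.086 h.
Distance = v·t = 0.39·18310 = 7141 m = 7.141 km.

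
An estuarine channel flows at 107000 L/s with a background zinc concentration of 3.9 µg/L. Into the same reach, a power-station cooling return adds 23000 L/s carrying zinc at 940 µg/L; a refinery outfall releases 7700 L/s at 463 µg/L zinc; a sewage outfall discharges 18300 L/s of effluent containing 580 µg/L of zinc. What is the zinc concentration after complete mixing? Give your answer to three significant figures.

Flow-weighted average: C = (107000·3.900 + 23000·940.0 + 7700·463.0 + 18300·580.0) / 156000 = 36220000/156000 = 232.2 µg/L.

232 µg/L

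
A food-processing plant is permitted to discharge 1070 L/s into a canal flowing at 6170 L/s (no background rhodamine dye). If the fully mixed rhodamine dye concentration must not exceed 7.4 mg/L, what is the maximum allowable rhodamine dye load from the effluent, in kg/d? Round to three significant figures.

4630 kg/d

Mass balance at the limit: 6170·0 + 1070·Cₑ = 7240·7.4 → Cₑ = 50.07 mg/L.
1070 L/s = 1.070 m³/s. Load = 1.070 m³/s × 50.07 g/m³ × 86 400 s/d = 4629 kg/d.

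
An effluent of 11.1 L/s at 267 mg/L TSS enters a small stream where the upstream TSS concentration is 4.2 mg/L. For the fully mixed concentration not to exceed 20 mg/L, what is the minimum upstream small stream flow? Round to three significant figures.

Set C_mix = 20: (Q·4.200 + 11.10·267.0) / (Q + 11.10) = 20
→ Q = 11.10·(267.0 − 20)/(20 − 4.200) = 173.5 L/s.

174 L/s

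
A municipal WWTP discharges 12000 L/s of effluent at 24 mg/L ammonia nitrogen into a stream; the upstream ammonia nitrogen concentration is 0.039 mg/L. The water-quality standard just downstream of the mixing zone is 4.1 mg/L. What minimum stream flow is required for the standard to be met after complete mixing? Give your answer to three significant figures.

58800 L/s

Set C_mix = 4.1: (Q·0.03900 + 12000·24.00) / (Q + 12000) = 4.1
→ Q = 12000·(24.00 − 4.1)/(4.1 − 0.03900) = 58800 L/s.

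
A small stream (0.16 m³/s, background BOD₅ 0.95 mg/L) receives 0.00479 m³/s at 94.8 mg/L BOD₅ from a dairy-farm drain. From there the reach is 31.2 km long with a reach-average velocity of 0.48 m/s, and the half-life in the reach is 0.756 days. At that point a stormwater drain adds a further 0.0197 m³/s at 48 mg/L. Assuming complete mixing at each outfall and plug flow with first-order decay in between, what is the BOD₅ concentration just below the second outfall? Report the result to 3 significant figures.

Conservation of mass: C = (0.1600·0.9500 + 0.004790·94.80) / 0.1648 = 0.6061/0.1648 = 3.678 mg/L; combined flow 0.1648 m³/s.
Travel time t = 31.2·1000 / 0.48 = 65000 s = 18.06 h.
Half-life 0.756 d → k = ln 2 / 0.756 = 0.9169 d⁻¹.
First-order decay: C = 3.678·exp(−k·t) = 3.678·0.5017 = 1.845 mg/L.
At the second outfall, C = (0.1648·1.845 + 0.01970·48.00) / (0.1648 + 0.01970) = 6.774 mg/L.

6.77 mg/L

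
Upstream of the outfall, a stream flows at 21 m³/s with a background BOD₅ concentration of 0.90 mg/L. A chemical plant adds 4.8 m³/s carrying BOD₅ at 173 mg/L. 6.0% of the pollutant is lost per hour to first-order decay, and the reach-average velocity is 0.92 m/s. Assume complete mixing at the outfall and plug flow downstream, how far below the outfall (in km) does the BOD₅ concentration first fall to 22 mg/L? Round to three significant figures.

21.6 km

Mass balance: C = (21.00·0.9000 + 4.800·173.0) / 25.80 = 849.3/25.80 = 32.92 mg/L.
6.0%/h lost → k = −ln(1 − 0.06) = 0.06188 h⁻¹.
Set 32.92·exp(−k·t) = 22 → t = ln(32.92/22)/k = 23450 s = 6.513 h.
Distance = v·t = 0.92·23450 = 21570 m = 21.57 km.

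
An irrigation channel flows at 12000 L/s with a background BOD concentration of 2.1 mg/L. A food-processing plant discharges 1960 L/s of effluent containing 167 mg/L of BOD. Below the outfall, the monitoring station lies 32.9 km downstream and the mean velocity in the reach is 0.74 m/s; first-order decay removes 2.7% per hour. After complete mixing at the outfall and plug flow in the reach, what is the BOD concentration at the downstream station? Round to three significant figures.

Mixed concentration C = ΣQC/ΣQ = (12000·2.100 + 1960·167.0) / 13960 = 352500/13960 = 25.25 mg/L.
Travel time t = 32.9·1000 / 0.74 = 44460 s = 12.35 h.
2.7%/h lost → k = −ln(1 − 0.027) = 0.02737 h⁻¹.
After decay, C = 25.25 × e^(−kt) = 25.25 × 0.7132 = 18.01 mg/L.

18.0 mg/L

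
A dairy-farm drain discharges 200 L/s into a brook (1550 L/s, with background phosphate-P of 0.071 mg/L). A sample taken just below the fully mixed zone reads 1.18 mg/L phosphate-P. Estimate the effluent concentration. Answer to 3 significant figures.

Mass balance: 1550·0.07100 + 200.0·Cₑ = 1750·1.180
→ Cₑ = (1750·1.180 − 1550·0.07100) / 200.0 = 9.775 mg/L.

9.77 mg/L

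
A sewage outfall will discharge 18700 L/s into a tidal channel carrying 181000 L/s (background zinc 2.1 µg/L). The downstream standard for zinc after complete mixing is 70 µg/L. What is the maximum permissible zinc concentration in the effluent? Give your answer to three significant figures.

At the limit, (Qr·Cr + Qe·Cₑ)/(Qr + Qe) = 70:
Cₑ = (199700·70 − 181000·2.100) / 18700 = 727.2 µg/L.

727 µg/L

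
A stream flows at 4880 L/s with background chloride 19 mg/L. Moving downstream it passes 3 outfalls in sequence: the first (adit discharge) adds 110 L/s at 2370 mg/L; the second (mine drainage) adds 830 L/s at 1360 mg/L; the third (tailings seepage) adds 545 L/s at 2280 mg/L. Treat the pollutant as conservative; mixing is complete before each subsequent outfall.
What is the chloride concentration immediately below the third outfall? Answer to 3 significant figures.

Below outfall 1: Q → 4990 L/s, C = (4880·19.00 + 110.0·2370)/4990 = 70.83 mg/L.
Below outfall 2: Q → 5820 L/s, C = (4990·70.83 + 830.0·1360)/5820 = 254.7 mg/L.
Below outfall 3: Q → 6365 L/s, C = (5820·254.7 + 545.0·2280)/6365 = 428.1 mg/L.

428 mg/L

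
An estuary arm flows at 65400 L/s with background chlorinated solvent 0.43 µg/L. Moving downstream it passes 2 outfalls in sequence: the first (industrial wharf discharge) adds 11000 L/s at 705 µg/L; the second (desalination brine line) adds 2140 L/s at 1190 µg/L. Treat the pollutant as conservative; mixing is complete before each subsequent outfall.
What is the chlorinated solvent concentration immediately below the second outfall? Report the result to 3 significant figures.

After outfall 1: Q = 65400 + 11000 = 76400 L/s; C = (65400·0.4300 + 11000·705.0)/76400 = 101.9 µg/L.
After outfall 2: Q = 76400 + 2140 = 78540 L/s; C = (76400·101.9 + 2140·1190)/78540 = 131.5 µg/L.

132 µg/L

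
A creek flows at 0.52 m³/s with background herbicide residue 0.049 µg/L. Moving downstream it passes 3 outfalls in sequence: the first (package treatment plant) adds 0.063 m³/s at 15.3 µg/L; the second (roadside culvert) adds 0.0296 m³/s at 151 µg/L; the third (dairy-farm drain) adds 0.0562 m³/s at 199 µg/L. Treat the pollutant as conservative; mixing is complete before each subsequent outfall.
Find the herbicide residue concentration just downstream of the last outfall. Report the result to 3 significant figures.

24.9 µg/L

Outfall 1: combined Q = 0.5830 m³/s; C = (0.5200·0.04900 + 0.06300·15.30)/0.5830 = 1.697 µg/L.
Outfall 2: combined Q = 0.6126 m³/s; C = (0.5830·1.697 + 0.02960·151.0)/0.6126 = 8.911 µg/L.
Outfall 3: combined Q = 0.6688 m³/s; C = (0.6126·8.911 + 0.05620·199.0)/0.6688 = 24.88 µg/L.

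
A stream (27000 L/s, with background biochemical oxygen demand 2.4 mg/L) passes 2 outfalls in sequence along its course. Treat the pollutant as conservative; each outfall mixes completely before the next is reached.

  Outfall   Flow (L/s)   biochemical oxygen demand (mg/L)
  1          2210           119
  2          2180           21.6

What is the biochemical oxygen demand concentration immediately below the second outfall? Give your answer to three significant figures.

Below outfall 1: Q → 29210 L/s, C = (27000·2.400 + 2210·119.0)/29210 = 11.22 mg/L.
Below outfall 2: Q → 31390 L/s, C = (29210·11.22 + 2180·21.60)/31390 = 11.94 mg/L.

11.9 mg/L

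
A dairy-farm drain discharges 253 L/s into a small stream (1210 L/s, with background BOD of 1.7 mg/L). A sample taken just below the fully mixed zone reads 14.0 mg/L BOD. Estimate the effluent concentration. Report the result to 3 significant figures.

Mass balance: 1210·1.700 + 253.0·Cₑ = 1463·14.00
→ Cₑ = (1463·14.00 − 1210·1.700) / 253.0 = 72.83 mg/L.

72.8 mg/L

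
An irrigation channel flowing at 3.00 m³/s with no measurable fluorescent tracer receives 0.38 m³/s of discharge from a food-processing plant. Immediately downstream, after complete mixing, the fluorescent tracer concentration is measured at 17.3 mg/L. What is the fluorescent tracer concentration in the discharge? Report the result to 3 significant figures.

Mass balance: 3.000·0 + 0.3800·Cₑ = 3.380·17.30
→ Cₑ = (3.380·17.30 − 3.000·0) / 0.3800 = 153.9 mg/L.

154 mg/L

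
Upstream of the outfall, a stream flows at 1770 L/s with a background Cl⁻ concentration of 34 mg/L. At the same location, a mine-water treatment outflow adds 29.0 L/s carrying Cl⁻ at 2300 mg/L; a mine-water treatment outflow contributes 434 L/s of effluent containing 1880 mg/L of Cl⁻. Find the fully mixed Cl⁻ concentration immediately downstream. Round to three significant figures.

422 mg/L

Mass balance: C = (1770·34.00 + 29.00·2300 + 434.0·1880) / 2233 = 942800/2233 = 422.2 mg/L.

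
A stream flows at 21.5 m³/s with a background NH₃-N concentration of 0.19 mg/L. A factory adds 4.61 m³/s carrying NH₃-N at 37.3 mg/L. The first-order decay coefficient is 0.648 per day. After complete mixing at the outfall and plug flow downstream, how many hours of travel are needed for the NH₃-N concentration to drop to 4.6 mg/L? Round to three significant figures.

14.2 h

Mixed concentration C = ΣQC/ΣQ = (21.50·0.1900 + 4.610·37.30) / 26.11 = 176.0/26.11 = 6.742 mg/L.
6.742·exp(−k·t) = 4.6 → t = ln(6.742/4.6)/k = 50980 s = 14.16 h.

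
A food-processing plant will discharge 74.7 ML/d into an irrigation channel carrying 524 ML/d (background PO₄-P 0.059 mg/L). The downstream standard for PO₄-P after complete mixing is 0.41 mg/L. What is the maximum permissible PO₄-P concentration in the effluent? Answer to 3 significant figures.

At the limit, (Qr·Cr + Qe·Cₑ)/(Qr + Qe) = 0.41:
Cₑ = (598.7·0.41 − 524.0·0.05900) / 74.70 = 2.872 mg/L.

2.87 mg/L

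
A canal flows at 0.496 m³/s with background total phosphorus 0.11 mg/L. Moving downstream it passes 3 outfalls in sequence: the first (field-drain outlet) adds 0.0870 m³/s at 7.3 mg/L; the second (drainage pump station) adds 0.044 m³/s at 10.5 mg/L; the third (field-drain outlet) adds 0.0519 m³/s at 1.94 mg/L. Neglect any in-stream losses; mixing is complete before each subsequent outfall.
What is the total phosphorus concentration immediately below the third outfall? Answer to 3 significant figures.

After outfall 1: Q = 0.4960 + 0.08700 = 0.5830 m³/s; C = (0.4960·0.1100 + 0.08700·7.300)/0.5830 = 1.183 mg/L.
After outfall 2: Q = 0.5830 + 0.04400 = 0.6270 m³/s; C = (0.5830·1.183 + 0.04400·10.50)/0.6270 = 1.837 mg/L.
After outfall 3: Q = 0.6270 + 0.05190 = 0.6789 m³/s; C = (0.6270·1.837 + 0.05190·1.940)/0.6789 = 1.845 mg/L.

1.84 mg/L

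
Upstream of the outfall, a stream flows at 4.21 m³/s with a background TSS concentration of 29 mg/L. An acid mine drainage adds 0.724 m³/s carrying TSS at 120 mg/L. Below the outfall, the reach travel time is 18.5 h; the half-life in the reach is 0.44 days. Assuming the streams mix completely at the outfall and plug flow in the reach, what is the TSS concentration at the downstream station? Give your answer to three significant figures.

12.6 mg/L

Flow-weighted average: C = (4.210·29.00 + 0.7240·120.0) / 4.934 = 209.0/4.934 = 42.35 mg/L.
Half-life 0.44 d → k = ln 2 / 0.44 = 1.575 d⁻¹.
After decay, C = 42.35 × e^(−kt) = 42.35 × 0.2969 = 12.58 mg/L.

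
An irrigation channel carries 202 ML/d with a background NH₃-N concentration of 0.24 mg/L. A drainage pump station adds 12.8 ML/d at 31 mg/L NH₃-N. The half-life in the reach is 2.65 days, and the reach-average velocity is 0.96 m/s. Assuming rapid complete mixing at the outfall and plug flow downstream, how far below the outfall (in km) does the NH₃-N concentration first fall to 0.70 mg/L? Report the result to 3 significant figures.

Conservation of mass: C = (202.0·0.2400 + 12.80·31.00) / 214.8 = 445.3/214.8 = 2.073 mg/L.
Half-life 2.65 d → k = ln 2 / 2.65 = 0.2616 d⁻¹.
Set 2.073·exp(−k·t) = 0.70 → t = ln(2.073/0.70)/k = 358600 s = 99.62 h.
Distance = v·t = 0.96·358600 = 344300 m = 344.3 km.

344 km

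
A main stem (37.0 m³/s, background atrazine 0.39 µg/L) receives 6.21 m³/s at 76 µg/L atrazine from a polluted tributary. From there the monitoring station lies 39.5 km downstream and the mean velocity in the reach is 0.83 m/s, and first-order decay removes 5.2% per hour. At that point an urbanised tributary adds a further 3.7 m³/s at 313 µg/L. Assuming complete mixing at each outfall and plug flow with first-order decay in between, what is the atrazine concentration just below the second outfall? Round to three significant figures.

Flow-weighted average: C = (37.00·0.3900 + 6.210·76.00) / 43.21 = 486.4/43.21 = 11.26 µg/L; combined flow 43.21 m³/s.
Travel time t = 39.5·1000 / 0.83 = 47590 s = 13.22 h.
5.2%/h lost → k = −ln(1 − 0.052) = 0.05340 h⁻¹.
Applying C = C₀e^(−kt): 11.26 × 0.4936 = 5.557 µg/L.
Second outfall: C = (43.21·5.557 + 3.700·313.0)/46.91 = 29.81 µg/L.

29.8 µg/L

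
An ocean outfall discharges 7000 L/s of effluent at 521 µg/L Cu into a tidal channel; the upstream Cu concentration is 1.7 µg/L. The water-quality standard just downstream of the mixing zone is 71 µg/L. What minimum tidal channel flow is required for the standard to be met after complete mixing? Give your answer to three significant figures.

45500 L/s

Set C_mix = 71: (Q·1.700 + 7000·521.0) / (Q + 7000) = 71
→ Q = 7000·(521.0 − 71)/(71 − 1.700) = 45450 L/s.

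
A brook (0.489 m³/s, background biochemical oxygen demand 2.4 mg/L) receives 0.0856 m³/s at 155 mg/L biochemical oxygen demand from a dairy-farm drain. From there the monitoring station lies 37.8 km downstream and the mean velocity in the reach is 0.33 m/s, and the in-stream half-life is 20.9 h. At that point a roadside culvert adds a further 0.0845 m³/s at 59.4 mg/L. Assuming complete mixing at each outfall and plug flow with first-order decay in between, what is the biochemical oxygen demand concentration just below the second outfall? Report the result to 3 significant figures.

Flow-weighted average: C = (0.4890·2.400 + 0.08560·155.0) / 0.5746 = 14.44/0.5746 = 25.13 mg/L; combined flow 0.5746 m³/s.
Travel time t = 37.8·1000 / 0.33 = 114500 s = 31.82 h.
Half-life 20.9 h → k = ln 2 / 20.9 = 0.03316 h⁻¹ = 0.7960 d⁻¹.
First-order decay: C = 25.13·exp(−k·t) = 25.13·0.3481 = 8.749 mg/L.
Second outfall: C = (0.5746·8.749 + 0.08450·59.40)/0.6591 = 15.24 mg/L.

15.2 mg/L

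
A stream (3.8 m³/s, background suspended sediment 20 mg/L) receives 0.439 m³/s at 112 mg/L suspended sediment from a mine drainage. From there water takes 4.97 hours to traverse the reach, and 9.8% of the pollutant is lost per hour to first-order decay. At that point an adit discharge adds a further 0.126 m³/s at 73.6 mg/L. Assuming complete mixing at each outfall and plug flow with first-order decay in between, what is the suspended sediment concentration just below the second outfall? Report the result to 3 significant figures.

19.3 mg/L

Flow-weighted average: C = (3.800·20.00 + 0.4390·112.0) / 4.239 = 125.2/4.239 = 29.53 mg/L; combined flow 4.239 m³/s.
9.8%/h lost → k = −ln(1 − 0.098) = 0.1031 h⁻¹.
Applying C = C₀e^(−kt): 29.53 × 0.5989 = 17.69 mg/L.
Second outfall: C = (4.239·17.69 + 0.1260·73.60)/4.365 = 19.30 mg/L.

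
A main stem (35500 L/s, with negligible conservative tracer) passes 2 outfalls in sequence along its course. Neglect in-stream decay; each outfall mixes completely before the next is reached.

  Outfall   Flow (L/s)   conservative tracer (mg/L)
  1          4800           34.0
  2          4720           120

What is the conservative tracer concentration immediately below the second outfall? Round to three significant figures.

16.2 mg/L

Below outfall 1: Q → 40300 L/s, C = (35500·0 + 4800·34.00)/40300 = 4.050 mg/L.
Below outfall 2: Q → 45020 L/s, C = (40300·4.050 + 4720·120.0)/45020 = 16.21 mg/L.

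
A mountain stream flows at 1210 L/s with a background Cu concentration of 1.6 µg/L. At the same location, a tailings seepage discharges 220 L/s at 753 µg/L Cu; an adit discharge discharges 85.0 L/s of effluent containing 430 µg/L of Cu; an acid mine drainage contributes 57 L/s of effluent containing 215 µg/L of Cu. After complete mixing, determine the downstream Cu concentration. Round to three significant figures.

138 µg/L

Mass balance: C = (1210·1.600 + 220.0·753.0 + 85.00·430.0 + 57.00·215.0) / 1572 = 216400/1572 = 137.7 µg/L.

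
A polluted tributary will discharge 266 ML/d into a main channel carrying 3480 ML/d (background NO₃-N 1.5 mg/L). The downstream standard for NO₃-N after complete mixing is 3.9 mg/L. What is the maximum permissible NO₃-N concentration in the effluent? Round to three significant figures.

At the limit, (Qr·Cr + Qe·Cₑ)/(Qr + Qe) = 3.9:
Cₑ = (3746·3.9 − 3480·1.500) / 266.0 = 35.30 mg/L.

35.3 mg/L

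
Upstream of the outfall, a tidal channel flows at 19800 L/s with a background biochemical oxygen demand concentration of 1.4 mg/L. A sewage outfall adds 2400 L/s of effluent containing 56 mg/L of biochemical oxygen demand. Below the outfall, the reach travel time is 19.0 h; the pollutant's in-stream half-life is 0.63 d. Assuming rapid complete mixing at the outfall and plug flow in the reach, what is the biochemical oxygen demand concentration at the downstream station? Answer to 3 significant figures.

Conservation of mass: C = (19800·1.400 + 2400·56.00) / 22200 = 162100/22200 = 7.303 mg/L.
Half-life 0.63 d → k = ln 2 / 0.63 = 1.100 d⁻¹.
First-order decay: C = 7.303·exp(−k·t) = 7.303·0.4185 = 3.056 mg/L.

3.06 mg/L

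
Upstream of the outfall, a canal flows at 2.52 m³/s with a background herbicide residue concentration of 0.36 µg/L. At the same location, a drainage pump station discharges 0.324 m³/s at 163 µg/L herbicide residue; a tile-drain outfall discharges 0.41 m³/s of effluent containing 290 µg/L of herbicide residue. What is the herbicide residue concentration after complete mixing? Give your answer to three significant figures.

Flow-weighted average: C = (2.520·0.3600 + 0.3240·163.0 + 0.4100·290.0) / 3.254 = 172.6/3.254 = 53.05 µg/L.

53.0 µg/L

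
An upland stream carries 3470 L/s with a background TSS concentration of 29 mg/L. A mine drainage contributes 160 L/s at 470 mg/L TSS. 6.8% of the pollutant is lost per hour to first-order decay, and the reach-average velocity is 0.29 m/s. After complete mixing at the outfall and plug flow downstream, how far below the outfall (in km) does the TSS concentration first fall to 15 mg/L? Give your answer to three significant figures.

Mixed concentration C = ΣQC/ΣQ = (3470·29.00 + 160.0·470.0) / 3630 = 175800/3630 = 48.44 mg/L.
6.8%/h lost → k = −ln(1 − 0.068) = 0.07042 h⁻¹.
Set 48.44·exp(−k·t) = 15 → t = ln(48.44/15)/k = 59920 s = 16.65 h.
Distance = v·t = 0.29·59920 = 17380 m = 17.38 km.

17.4 km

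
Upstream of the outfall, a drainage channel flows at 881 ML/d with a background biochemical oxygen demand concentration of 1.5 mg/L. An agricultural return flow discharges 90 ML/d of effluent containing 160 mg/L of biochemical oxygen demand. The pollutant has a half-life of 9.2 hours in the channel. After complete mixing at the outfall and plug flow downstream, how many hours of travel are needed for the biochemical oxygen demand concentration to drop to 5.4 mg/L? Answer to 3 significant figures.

14.6 h

Mixed concentration C = ΣQC/ΣQ = (881.0·1.500 + 90.00·160.0) / 971.0 = 15720/971.0 = 16.19 mg/L.
Half-life 9.2 h → k = ln 2 / 9.2 = 0.07534 h⁻¹ = 1.808 d⁻¹.
16.19·exp(−k·t) = 5.4 → t = ln(16.19/5.4)/k = 52470 s = 14.57 h.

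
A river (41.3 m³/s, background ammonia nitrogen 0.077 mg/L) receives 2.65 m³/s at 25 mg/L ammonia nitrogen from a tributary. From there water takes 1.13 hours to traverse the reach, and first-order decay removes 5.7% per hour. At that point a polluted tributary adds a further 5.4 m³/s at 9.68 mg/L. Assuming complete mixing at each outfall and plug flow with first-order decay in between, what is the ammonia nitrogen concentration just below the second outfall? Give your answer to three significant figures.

2.38 mg/L

Conservation of mass: C = (41.30·0.07700 + 2.650·25.00) / 43.95 = 69.43/43.95 = 1.580 mg/L; combined flow 43.95 m³/s.
5.7%/h lost → k = −ln(1 − 0.057) = 0.05869 h⁻¹.
Decay over the reach: 1.580·exp(−kt) = 1.580·0.9358 = 1.478 mg/L.
At the second outfall, C = (43.95·1.478 + 5.400·9.680) / (43.95 + 5.400) = 2.376 mg/L.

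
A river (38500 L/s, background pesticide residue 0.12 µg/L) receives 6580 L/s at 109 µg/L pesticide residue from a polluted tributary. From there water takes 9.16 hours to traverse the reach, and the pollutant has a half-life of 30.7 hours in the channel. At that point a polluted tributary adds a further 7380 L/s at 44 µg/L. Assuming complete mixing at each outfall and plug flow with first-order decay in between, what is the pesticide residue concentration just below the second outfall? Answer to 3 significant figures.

Mixed concentration C = ΣQC/ΣQ = (38500·0.1200 + 6580·109.0) / 45080 = 721800/45080 = 16.01 µg/L; combined flow 45080 L/s.
Half-life 30.7 h → k = ln 2 / 30.7 = 0.02258 h⁻¹ = 0.5419 d⁻¹.
After decay, C = 16.01 × e^(−kt) = 16.01 × 0.8132 = 13.02 µg/L.
At the second outfall, C = (45080·13.02 + 7380·44.00) / (45080 + 7380) = 17.38 µg/L.

17.4 µg/L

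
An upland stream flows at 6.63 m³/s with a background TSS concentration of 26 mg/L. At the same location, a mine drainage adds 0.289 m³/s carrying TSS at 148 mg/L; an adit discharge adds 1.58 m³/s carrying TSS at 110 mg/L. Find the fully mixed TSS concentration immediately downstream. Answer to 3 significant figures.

Conservation of mass: C = (6.630·26.00 + 0.2890·148.0 + 1.580·110.0) / 8.499 = 389.0/8.499 = 45.76 mg/L.

45.8 mg/L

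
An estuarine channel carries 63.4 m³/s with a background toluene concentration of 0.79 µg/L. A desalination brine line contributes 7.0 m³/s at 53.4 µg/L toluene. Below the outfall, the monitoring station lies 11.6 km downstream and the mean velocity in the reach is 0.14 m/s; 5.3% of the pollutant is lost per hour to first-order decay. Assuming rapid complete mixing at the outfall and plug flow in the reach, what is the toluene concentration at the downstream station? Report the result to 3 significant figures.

Mixed concentration C = ΣQC/ΣQ = (63.40·0.7900 + 7.000·53.40) / 70.40 = 423.9/70.40 = 6.021 µg/L.
Travel time t = 11.6·1000 / 0.14 = 82860 s = 23.02 h.
5.3%/h lost → k = −ln(1 − 0.053) = 0.05446 h⁻¹.
After decay, C = 6.021 × e^(−kt) = 6.021 × 0.2855 = 1.719 µg/L.

1.72 µg/L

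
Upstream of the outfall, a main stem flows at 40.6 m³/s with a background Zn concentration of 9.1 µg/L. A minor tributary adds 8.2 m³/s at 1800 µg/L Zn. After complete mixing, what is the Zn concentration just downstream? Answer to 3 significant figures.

Mass balance: C = (40.60·9.100 + 8.200·1800) / 48.80 = 15130/48.80 = 310.0 µg/L.

310 µg/L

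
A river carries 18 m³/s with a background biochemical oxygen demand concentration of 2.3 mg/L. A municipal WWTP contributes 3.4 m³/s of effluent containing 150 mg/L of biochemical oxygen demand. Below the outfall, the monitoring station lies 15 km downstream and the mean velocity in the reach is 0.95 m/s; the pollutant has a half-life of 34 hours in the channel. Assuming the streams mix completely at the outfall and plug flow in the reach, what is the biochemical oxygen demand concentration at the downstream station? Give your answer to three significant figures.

Conservation of mass: C = (18.00·2.300 + 3.400·150.0) / 21.40 = 551.4/21.40 = 25.77 mg/L.
Travel time t = 15·1000 / 0.95 = 15790 s = 4.386 h.
Half-life 34 h → k = ln 2 / 34 = 0.02039 h⁻¹ = 0.4893 d⁻¹.
Applying C = C₀e^(−kt): 25.77 × 0.9145 = 23.56 mg/L.

23.6 mg/L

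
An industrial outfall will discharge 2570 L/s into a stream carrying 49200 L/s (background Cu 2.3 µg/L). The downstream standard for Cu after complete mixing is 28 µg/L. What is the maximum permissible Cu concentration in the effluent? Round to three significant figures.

520 µg/L

At the limit, (Qr·Cr + Qe·Cₑ)/(Qr + Qe) = 28:
Cₑ = (51770·28 − 49200·2.300) / 2570 = 520.0 µg/L.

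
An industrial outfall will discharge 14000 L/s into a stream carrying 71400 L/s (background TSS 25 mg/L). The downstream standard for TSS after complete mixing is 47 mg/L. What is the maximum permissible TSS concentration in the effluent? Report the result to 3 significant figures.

At the limit, (Qr·Cr + Qe·Cₑ)/(Qr + Qe) = 47:
Cₑ = (85400·47 − 71400·25.00) / 14000 = 159.2 mg/L.

159 mg/L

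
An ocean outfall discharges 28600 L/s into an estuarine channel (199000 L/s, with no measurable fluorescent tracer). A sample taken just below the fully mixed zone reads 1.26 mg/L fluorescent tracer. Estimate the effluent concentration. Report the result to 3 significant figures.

Mass balance: 199000·0 + 28600·Cₑ = 227600·1.260
→ Cₑ = (227600·1.260 − 199000·0) / 28600 = 10.03 mg/L.

10.0 mg/L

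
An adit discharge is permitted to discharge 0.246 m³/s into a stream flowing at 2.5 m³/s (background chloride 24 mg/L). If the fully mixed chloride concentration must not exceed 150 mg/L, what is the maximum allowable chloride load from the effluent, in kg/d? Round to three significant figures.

30400 kg/d

Mass balance at the limit: 2.500·24.00 + 0.2460·Cₑ = 2.746·150 → Cₑ = 1430 mg/L.
Load = 0.2460 m³/s × 1430 g/m³ × 86 400 s/d = 30400 kg/d.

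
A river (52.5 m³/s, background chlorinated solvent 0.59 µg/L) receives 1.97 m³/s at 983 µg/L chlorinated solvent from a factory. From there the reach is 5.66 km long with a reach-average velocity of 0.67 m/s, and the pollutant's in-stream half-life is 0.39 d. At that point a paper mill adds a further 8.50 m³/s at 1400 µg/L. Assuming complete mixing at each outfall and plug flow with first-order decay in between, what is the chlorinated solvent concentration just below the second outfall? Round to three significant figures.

215 µg/L

Flow-weighted average: C = (52.50·0.5900 + 1.970·983.0) / 54.47 = 1967/54.47 = 36.12 µg/L; combined flow 54.47 m³/s.
Travel time t = 5.66·1000 / 0.67 = 8448 s = 2.347 h.
Half-life 0.39 d → k = ln 2 / 0.39 = 1.777 d⁻¹.
Applying C = C₀e^(−kt): 36.12 × 0.8405 = 30.36 µg/L.
Second outfall: C = (54.47·30.36 + 8.500·1400)/62.97 = 215.2 µg/L.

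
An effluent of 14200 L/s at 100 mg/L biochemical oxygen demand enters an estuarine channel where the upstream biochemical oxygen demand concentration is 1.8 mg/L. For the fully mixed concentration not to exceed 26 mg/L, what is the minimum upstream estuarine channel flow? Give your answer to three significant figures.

43400 L/s

Set C_mix = 26: (Q·1.800 + 14200·100.0) / (Q + 14200) = 26
→ Q = 14200·(100.0 − 26)/(26 − 1.800) = 43420 L/s.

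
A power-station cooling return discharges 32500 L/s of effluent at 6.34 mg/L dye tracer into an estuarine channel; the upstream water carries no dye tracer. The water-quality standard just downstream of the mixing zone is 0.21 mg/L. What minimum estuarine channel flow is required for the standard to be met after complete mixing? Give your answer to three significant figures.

949000 L/s

Set C_mix = 0.21: (Q·0 + 32500·6.340) / (Q + 32500) = 0.21
→ Q = 32500·(6.340 − 0.21)/(0.21 − 0) = 948700 L/s.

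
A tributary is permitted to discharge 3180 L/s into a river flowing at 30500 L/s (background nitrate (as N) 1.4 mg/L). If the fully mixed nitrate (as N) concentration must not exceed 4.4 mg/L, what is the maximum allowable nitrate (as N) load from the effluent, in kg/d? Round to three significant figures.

Mass balance at the limit: 30500·1.400 + 3180·Cₑ = 33680·4.4 → Cₑ = 33.17 mg/L.
3180 L/s = 3.180 m³/s. Load = 3.180 m³/s × 33.17 g/m³ × 86 400 s/d = 9115 kg/d.

9110 kg/d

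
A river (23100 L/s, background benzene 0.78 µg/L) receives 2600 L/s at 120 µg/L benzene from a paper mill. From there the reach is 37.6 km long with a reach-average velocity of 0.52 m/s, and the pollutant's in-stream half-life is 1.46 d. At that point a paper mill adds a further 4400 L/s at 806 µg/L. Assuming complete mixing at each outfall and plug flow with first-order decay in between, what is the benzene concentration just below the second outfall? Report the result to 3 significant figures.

125 µg/L

Mixed concentration C = ΣQC/ΣQ = (23100·0.7800 + 2600·120.0) / 25700 = 330000/25700 = 12.84 µg/L; combined flow 25700 L/s.
Travel time t = 37.6·1000 / 0.52 = 72310 s = 20.09 h.
Half-life 1.46 d → k = ln 2 / 1.46 = 0.4748 d⁻¹.
First-order decay: C = 12.84·exp(−k·t) = 12.84·0.6721 = 8.631 µg/L.
At the second outfall, C = (25700·8.631 + 4400·806.0) / (25700 + 4400) = 125.2 µg/L.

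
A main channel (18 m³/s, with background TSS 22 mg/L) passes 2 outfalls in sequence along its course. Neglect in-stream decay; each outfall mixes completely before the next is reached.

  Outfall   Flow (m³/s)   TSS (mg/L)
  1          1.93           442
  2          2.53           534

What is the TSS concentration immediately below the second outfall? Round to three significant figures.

116 mg/L

Below outfall 1: Q → 19.93 m³/s, C = (18.00·22.00 + 1.930·442.0)/19.93 = 62.67 mg/L.
Below outfall 2: Q → 22.46 m³/s, C = (19.93·62.67 + 2.530·534.0)/22.46 = 115.8 mg/L.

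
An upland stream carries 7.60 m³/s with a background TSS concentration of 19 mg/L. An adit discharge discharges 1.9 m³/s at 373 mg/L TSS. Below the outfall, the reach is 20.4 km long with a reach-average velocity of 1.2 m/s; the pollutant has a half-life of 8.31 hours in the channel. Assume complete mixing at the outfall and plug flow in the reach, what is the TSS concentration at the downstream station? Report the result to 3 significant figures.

60.6 mg/L

Flow-weighted average: C = (7.600·19.00 + 1.900·373.0) / 9.500 = 853.1/9.500 = 89.80 mg/L.
Travel time t = 20.4·1000 / 1.2 = 17000 s = 4.722 h.
Half-life 8.31 h → k = ln 2 / 8.31 = 0.08341 h⁻¹ = 2.002 d⁻¹.
Decay over the reach: 89.80·exp(−kt) = 89.80·0.6744 = 60.56 mg/L.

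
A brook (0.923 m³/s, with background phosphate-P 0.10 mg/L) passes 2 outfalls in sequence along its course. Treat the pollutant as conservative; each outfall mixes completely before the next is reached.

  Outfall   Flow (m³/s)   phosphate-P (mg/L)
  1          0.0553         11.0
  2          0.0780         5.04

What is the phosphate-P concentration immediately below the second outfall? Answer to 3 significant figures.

1.04 mg/L

Below outfall 1: Q → 0.9783 m³/s, C = (0.9230·0.1000 + 0.05530·11.00)/0.9783 = 0.7161 mg/L.
Below outfall 2: Q → 1.056 m³/s, C = (0.9783·0.7161 + 0.07800·5.040)/1.056 = 1.035 mg/L.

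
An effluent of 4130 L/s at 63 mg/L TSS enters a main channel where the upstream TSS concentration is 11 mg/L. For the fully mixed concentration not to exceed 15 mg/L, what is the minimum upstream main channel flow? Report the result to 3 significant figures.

49600 L/s

Set C_mix = 15: (Q·11.00 + 4130·63.00) / (Q + 4130) = 15
→ Q = 4130·(63.00 − 15)/(15 − 11.00) = 49560 L/s.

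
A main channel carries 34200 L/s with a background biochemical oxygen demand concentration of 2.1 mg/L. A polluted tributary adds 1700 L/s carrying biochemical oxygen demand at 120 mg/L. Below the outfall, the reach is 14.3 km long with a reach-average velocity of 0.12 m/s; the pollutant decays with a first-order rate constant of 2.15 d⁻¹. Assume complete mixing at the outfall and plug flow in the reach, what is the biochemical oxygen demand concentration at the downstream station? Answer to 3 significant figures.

Mass balance: C = (34200·2.100 + 1700·120.0) / 35900 = 275800/35900 = 7.683 mg/L.
Travel time t = 14.3·1000 / 0.12 = 119200 s = 33.10 h.
Applying C = C₀e^(−kt): 7.683 × 0.05154 = 0.3960 mg/L.

0.396 mg/L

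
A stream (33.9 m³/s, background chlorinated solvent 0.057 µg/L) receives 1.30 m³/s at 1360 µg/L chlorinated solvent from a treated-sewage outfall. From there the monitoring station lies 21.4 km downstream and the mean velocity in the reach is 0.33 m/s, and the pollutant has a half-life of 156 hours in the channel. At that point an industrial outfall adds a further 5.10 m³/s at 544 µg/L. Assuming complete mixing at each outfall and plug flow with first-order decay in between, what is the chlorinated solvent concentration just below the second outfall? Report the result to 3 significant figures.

109 µg/L

Conservation of mass: C = (33.90·0.05700 + 1.300·1360) / 35.20 = 1770/35.20 = 50.28 µg/L; combined flow 35.20 m³/s.
Travel time t = 21.4·1000 / 0.33 = 64850 s = 18.01 h.
Half-life 156 h → k = ln 2 / 156 = 0.004443 h⁻¹ = 0.1066 d⁻¹.
First-order decay: C = 50.28·exp(−k·t) = 50.28·0.9231 = 46.41 µg/L.
Second outfall: C = (35.20·46.41 + 5.100·544.0)/40.30 = 109.4 µg/L.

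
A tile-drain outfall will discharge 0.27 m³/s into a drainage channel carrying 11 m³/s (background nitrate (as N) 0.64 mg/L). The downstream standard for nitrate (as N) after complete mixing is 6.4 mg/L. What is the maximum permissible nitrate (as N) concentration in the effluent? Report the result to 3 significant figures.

241 mg/L

At the limit, (Qr·Cr + Qe·Cₑ)/(Qr + Qe) = 6.4:
Cₑ = (11.27·6.4 − 11.00·0.6400) / 0.2700 = 241.1 mg/L.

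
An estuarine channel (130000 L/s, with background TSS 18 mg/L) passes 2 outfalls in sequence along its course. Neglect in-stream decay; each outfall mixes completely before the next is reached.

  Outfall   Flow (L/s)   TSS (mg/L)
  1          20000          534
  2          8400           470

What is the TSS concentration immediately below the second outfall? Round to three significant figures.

After outfall 1: Q = 130000 + 20000 = 150000 L/s; C = (130000·18.00 + 20000·534.0)/150000 = 86.80 mg/L.
After outfall 2: Q = 150000 + 8400 = 158400 L/s; C = (150000·86.80 + 8400·470.0)/158400 = 107.1 mg/L.

107 mg/L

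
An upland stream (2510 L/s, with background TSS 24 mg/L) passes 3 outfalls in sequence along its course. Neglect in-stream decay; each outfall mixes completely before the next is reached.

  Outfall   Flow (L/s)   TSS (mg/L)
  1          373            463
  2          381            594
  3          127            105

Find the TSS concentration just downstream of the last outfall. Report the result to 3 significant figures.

Outfall 1: combined Q = 2883 L/s; C = (2510·24.00 + 373.0·463.0)/2883 = 80.80 mg/L.
Outfall 2: combined Q = 3264 L/s; C = (2883·80.80 + 381.0·594.0)/3264 = 140.7 mg/L.
Outfall 3: combined Q = 3391 L/s; C = (3264·140.7 + 127.0·105.0)/3391 = 139.4 mg/L.

139 mg/L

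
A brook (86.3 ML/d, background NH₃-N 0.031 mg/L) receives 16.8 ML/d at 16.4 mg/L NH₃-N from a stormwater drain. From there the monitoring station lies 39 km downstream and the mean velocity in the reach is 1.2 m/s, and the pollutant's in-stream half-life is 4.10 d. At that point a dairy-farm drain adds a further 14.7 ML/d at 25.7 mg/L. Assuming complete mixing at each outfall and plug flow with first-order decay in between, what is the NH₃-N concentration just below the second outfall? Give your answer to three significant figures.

Mass balance: C = (86.30·0.03100 + 16.80·16.40) / 103.1 = 278.2/103.1 = 2.698 mg/L; combined flow 103.1 ML/d.
Travel time t = 39·1000 / 1.2 = 32500 s = 9.028 h.
Half-life 4.10 d → k = ln 2 / 4.10 = 0.1691 d⁻¹.
Applying C = C₀e^(−kt): 2.698 × 0.9384 = 2.532 mg/L.
At the second outfall, C = (103.1·2.532 + 14.70·25.70) / (103.1 + 14.70) = 5.423 mg/L.

5.42 mg/L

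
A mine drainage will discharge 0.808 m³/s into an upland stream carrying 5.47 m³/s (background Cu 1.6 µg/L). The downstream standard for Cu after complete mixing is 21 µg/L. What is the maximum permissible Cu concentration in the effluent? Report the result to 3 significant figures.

152 µg/L

At the limit, (Qr·Cr + Qe·Cₑ)/(Qr + Qe) = 21:
Cₑ = (6.278·21 − 5.470·1.600) / 0.8080 = 152.3 µg/L.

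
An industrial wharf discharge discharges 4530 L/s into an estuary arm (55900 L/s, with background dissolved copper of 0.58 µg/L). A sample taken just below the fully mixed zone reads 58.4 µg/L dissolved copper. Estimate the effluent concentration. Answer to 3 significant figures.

772 µg/L

Mass balance: 55900·0.5800 + 4530·Cₑ = 60430·58.40
→ Cₑ = (60430·58.40 − 55900·0.5800) / 4530 = 771.9 µg/L.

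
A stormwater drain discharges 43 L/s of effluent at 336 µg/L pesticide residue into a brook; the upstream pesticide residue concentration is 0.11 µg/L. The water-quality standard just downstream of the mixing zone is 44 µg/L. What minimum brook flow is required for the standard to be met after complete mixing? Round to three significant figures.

Set C_mix = 44: (Q·0.1100 + 43.00·336.0) / (Q + 43.00) = 44
→ Q = 43.00·(336.0 − 44)/(44 − 0.1100) = 286.1 L/s.

286 L/s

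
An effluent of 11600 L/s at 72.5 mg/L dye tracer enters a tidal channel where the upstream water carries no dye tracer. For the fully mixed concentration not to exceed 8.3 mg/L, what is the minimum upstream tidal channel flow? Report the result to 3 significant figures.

89700 L/s

Set C_mix = 8.3: (Q·0 + 11600·72.50) / (Q + 11600) = 8.3
→ Q = 11600·(72.50 − 8.3)/(8.3 − 0) = 89730 L/s.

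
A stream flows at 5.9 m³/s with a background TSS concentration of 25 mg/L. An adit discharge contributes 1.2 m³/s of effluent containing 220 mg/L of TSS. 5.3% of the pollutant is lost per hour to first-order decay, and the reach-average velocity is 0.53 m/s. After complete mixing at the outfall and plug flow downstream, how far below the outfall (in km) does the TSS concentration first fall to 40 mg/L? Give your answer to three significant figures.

13.0 km

After mixing, C = (5.900·25.00 + 1.200·220.0) / 7.100 = 411.5/7.100 = 57.96 mg/L.
5.3%/h lost → k = −ln(1 − 0.053) = 0.05446 h⁻¹.
Set 57.96·exp(−k·t) = 40 → t = ln(57.96/40)/k = 24520 s = 6.810 h.
Distance = v·t = 0.53·24520 = 12990 m = 12.99 km.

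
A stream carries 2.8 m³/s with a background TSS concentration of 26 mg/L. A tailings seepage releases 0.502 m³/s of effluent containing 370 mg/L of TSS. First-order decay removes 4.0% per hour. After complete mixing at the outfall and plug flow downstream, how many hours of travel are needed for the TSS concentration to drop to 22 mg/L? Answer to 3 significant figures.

After mixing, C = (2.800·26.00 + 0.5020·370.0) / 3.302 = 258.5/3.302 = 78.30 mg/L.
4.0%/h lost → k = −ln(1 − 0.04) = 0.04082 h⁻¹.
78.30·exp(−k·t) = 22 → t = ln(78.30/22)/k = 112000 s = 31.10 h.

31.1 h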